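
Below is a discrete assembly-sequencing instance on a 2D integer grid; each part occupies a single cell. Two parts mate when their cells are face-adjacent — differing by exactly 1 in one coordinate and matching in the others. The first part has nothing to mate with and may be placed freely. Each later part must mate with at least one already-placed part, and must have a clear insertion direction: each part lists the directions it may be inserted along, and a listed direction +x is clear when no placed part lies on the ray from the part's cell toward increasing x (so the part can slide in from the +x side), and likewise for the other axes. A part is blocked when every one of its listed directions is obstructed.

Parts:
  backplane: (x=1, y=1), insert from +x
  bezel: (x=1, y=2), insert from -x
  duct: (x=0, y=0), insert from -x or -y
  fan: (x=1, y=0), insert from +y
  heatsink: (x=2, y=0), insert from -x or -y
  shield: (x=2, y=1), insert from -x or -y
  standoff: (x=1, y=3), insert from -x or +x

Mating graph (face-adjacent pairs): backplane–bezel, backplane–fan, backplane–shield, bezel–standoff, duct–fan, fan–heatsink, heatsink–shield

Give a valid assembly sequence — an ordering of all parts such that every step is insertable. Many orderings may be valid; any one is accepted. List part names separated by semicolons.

fan; duct; backplane; shield; heatsink; bezel; standoff

1. fan@(1, 0) [+y clear] — {fan}
2. duct@(0, 0) [-x clear] — {duct, fan}
3. backplane@(1, 1) [+x clear] — {backplane, duct, fan}
4. shield@(2, 1) [-y clear] — {backplane, duct, fan, shield}
5. heatsink@(2, 0) [-y clear] — {backplane, duct, fan, heatsink, shield}
6. bezel@(1, 2) [-x clear] — {backplane, bezel, duct, fan, heatsink, shield}
7. standoff@(1, 3) [-x clear] — {backplane, bezel, duct, fan, heatsink, shield, standoff}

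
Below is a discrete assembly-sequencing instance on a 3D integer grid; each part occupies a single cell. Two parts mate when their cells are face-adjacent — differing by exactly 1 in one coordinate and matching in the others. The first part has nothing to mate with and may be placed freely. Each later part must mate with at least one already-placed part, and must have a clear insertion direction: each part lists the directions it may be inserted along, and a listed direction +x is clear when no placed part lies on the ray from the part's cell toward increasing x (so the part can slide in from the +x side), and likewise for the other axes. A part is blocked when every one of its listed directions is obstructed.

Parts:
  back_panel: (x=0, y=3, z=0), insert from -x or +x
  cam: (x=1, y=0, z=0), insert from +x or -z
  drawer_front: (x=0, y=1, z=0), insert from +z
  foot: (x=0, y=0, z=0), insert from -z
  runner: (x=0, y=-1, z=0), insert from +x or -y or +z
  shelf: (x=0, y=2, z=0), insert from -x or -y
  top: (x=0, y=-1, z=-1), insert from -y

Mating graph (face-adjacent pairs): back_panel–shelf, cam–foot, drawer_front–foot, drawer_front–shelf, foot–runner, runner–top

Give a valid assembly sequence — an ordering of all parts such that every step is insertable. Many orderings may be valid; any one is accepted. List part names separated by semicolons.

shelf; drawer_front; back_panel; foot; runner; top; cam

1. shelf@(0, 2, 0) [-x clear] — {shelf}
2. drawer_front@(0, 1, 0) [+z clear] — {drawer_front, shelf}
3. back_panel@(0, 3, 0) [-x clear] — {back_panel, drawer_front, shelf}
4. foot@(0, 0, 0) [-z clear] — {back_panel, drawer_front, foot, shelf}
5. runner@(0, -1, 0) [+x clear] — {back_panel, drawer_front, foot, runner, shelf}
6. top@(0, -1, -1) [-y clear] — {back_panel, drawer_front, foot, runner, shelf, top}
7. cam@(1, 0, 0) [+x clear] — {back_panel, cam, drawer_front, foot, runner, shelf, top}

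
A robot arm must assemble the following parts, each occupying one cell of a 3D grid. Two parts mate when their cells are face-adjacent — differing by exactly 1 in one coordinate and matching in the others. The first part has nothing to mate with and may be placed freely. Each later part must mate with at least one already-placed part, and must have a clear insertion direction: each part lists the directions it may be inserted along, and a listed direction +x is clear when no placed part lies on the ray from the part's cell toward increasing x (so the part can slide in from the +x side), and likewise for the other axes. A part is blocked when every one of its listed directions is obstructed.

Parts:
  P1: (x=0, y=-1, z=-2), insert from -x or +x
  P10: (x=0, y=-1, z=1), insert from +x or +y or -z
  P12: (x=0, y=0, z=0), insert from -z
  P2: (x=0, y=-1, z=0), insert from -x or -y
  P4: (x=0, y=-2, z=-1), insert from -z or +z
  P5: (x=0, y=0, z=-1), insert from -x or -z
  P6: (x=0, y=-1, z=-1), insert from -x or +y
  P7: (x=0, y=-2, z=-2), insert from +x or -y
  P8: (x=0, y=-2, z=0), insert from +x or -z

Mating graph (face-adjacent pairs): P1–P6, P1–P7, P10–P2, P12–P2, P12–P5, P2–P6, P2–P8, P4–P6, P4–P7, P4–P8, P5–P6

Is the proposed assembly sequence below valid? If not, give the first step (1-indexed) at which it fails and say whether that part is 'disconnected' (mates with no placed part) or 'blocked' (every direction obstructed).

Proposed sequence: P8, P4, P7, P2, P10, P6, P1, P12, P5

1. P8@(0, -2, 0) [+x clear] — {P8}
2. P4@(0, -2, -1) [-z clear] — {P4, P8}
3. P7@(0, -2, -2) [+x clear] — {P4, P7, P8}
4. P2@(0, -1, 0) [-x clear] — {P2, P4, P7, P8}
5. P10@(0, -1, 1) [+x clear] — {P10, P2, P4, P7, P8}
6. P6@(0, -1, -1) [-x clear] — {P10, P2, P4, P6, P7, P8}
7. P1@(0, -1, -2) [-x clear] — {P1, P10, P2, P4, P6, P7, P8}
8. P12@(0, 0, 0) [-z clear] — {P1, P10, P12, P2, P4, P6, P7, P8}
9. P5@(0, 0, -1) [-x clear] — {P1, P10, P12, P2, P4, P5, P6, P7, P8}

Valid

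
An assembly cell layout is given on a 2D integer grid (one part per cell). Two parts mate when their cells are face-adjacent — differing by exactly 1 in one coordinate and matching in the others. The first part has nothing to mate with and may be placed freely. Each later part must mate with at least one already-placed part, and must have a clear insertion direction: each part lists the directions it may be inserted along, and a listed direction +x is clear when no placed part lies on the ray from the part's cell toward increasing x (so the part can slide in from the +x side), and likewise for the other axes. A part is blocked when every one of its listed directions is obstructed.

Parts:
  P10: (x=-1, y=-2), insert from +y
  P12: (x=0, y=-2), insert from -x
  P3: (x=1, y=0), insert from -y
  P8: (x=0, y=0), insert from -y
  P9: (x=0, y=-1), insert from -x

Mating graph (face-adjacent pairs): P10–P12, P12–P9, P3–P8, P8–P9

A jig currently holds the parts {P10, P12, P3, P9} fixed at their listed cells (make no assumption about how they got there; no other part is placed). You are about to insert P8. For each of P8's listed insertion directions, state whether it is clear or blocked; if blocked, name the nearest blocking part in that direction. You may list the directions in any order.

-y: blocked by P9

-y: nearest on ray is P9@(0, -1) ⇒ blocked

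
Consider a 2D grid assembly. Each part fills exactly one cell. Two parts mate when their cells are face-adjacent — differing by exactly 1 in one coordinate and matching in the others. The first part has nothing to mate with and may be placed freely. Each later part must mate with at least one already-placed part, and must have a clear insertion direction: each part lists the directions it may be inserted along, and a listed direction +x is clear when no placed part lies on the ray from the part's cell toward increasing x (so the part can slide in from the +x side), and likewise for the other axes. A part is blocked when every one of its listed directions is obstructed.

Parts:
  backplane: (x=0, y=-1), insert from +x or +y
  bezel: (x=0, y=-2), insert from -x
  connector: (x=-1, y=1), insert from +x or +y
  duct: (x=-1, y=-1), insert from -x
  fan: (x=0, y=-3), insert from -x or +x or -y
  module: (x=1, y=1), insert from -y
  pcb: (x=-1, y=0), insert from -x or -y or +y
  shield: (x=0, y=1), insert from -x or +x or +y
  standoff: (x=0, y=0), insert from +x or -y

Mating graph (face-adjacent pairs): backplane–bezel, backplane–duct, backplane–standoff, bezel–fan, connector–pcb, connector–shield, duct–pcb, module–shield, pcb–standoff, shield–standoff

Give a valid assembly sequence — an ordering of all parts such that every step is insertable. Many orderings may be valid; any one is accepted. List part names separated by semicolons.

1. bezel@(0, -2) [-x clear] — {bezel}
2. backplane@(0, -1) [+x clear] — {backplane, bezel}
3. standoff@(0, 0) [+x clear] — {backplane, bezel, standoff}
4. shield@(0, 1) [-x clear] — {backplane, bezel, shield, standoff}
5. connector@(-1, 1) [+y clear] — {backplane, bezel, connector, shield, standoff}
6. module@(1, 1) [-y clear] — {backplane, bezel, connector, module, shield, standoff}
7. duct@(-1, -1) [-x clear] — {backplane, bezel, connector, duct, module, shield, standoff}
8. pcb@(-1, 0) [-x clear] — {backplane, bezel, connector, duct, module, pcb, shield, standoff}
9. fan@(0, -3) [-x clear] — {backplane, bezel, connector, duct, fan, module, pcb, shield, standoff}

bezel; backplane; standoff; shield; connector; module; duct; pcb; fan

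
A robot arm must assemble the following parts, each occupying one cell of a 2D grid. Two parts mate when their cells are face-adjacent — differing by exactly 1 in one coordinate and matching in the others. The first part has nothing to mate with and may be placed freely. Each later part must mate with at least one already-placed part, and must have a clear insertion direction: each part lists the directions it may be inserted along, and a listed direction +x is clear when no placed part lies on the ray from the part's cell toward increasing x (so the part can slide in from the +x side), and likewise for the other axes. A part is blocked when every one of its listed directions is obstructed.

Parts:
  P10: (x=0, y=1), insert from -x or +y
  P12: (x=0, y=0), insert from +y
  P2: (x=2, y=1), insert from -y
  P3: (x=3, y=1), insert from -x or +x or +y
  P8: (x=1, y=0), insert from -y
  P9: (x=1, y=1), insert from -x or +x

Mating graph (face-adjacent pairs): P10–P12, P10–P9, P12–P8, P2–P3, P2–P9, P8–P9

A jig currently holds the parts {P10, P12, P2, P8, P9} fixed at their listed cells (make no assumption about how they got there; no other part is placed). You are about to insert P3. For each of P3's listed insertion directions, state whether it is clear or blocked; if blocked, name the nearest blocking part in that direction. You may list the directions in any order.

-x: nearest on ray is P2@(2, 1) ⇒ blocked
+x: ray from P3(3, 1) has no placed part ⇒ clear
+y: ray from P3(3, 1) has no placed part ⇒ clear

+x: clear; +y: clear; -x: blocked by P2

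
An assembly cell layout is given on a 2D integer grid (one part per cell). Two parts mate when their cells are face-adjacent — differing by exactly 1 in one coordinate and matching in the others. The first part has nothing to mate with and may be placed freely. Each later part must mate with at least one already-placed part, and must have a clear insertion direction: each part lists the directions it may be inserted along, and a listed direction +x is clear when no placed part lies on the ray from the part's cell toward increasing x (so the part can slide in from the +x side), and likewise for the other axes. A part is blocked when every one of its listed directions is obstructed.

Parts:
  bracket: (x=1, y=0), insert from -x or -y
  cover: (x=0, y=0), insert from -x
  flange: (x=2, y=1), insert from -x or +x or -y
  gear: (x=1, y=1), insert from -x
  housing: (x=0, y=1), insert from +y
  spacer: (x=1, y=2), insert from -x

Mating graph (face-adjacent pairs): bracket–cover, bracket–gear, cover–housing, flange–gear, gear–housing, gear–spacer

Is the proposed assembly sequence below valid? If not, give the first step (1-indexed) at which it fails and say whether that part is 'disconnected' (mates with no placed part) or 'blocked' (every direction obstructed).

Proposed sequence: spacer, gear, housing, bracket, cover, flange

1. spacer@(1, 2) [-x clear] — {spacer}
2. gear@(1, 1) [-x clear] — {gear, spacer}
3. housing@(0, 1) [+y clear] — {gear, housing, spacer}
4. bracket@(1, 0) [-x clear] — {bracket, gear, housing, spacer}
5. cover@(0, 0) [-x clear] — {bracket, cover, gear, housing, spacer}
6. flange@(2, 1) [+x clear] — {bracket, cover, flange, gear, housing, spacer}

Valid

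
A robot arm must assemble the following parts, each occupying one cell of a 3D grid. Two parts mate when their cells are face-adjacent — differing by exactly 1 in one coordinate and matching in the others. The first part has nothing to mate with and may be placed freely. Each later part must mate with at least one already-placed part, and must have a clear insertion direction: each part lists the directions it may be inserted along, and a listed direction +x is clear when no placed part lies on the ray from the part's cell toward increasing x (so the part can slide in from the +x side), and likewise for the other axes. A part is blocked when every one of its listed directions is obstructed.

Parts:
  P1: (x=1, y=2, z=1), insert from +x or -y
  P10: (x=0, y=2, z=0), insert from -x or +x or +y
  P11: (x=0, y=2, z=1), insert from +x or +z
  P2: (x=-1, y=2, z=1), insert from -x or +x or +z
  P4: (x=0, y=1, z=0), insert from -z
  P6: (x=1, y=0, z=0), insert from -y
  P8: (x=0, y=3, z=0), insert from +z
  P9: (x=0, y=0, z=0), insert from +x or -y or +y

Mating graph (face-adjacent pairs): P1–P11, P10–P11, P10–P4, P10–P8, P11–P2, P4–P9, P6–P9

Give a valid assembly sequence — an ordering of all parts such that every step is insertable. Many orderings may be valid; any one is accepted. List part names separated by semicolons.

1. P4@(0, 1, 0) [-z clear] — {P4}
2. P9@(0, 0, 0) [+x clear] — {P4, P9}
3. P6@(1, 0, 0) [-y clear] — {P4, P6, P9}
4. P10@(0, 2, 0) [-x clear] — {P10, P4, P6, P9}
5. P8@(0, 3, 0) [+z clear] — {P10, P4, P6, P8, P9}
6. P11@(0, 2, 1) [+x clear] — {P10, P11, P4, P6, P8, P9}
7. P2@(-1, 2, 1) [-x clear] — {P10, P11, P2, P4, P6, P8, P9}
8. P1@(1, 2, 1) [+x clear] — {P1, P10, P11, P2, P4, P6, P8, P9}

P4; P9; P6; P10; P8; P11; P2; P1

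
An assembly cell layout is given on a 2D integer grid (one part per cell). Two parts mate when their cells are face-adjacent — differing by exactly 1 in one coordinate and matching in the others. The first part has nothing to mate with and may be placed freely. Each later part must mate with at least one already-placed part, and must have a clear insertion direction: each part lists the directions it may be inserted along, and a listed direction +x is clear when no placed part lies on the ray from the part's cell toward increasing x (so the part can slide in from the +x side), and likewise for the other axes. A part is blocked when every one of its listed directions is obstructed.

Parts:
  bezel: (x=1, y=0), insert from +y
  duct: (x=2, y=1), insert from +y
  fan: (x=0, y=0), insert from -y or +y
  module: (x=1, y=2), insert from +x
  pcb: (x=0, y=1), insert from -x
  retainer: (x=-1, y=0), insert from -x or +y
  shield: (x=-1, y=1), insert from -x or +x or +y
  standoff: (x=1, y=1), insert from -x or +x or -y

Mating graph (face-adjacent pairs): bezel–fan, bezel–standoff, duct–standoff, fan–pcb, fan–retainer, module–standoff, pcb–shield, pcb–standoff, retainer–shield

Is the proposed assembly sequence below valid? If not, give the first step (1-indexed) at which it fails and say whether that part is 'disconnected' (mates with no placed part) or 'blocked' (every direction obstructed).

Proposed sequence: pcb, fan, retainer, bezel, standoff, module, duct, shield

Valid

1. pcb@(0, 1) [-x clear] — {pcb}
2. fan@(0, 0) [-y clear] — {fan, pcb}
3. retainer@(-1, 0) [-x clear] — {fan, pcb, retainer}
4. bezel@(1, 0) [+y clear] — {bezel, fan, pcb, retainer}
5. standoff@(1, 1) [+x clear] — {bezel, fan, pcb, retainer, standoff}
6. module@(1, 2) [+x clear] — {bezel, fan, module, pcb, retainer, standoff}
7. duct@(2, 1) [+y clear] — {bezel, duct, fan, module, pcb, retainer, standoff}
8. shield@(-1, 1) [-x clear] — {bezel, duct, fan, module, pcb, retainer, shield, standoff}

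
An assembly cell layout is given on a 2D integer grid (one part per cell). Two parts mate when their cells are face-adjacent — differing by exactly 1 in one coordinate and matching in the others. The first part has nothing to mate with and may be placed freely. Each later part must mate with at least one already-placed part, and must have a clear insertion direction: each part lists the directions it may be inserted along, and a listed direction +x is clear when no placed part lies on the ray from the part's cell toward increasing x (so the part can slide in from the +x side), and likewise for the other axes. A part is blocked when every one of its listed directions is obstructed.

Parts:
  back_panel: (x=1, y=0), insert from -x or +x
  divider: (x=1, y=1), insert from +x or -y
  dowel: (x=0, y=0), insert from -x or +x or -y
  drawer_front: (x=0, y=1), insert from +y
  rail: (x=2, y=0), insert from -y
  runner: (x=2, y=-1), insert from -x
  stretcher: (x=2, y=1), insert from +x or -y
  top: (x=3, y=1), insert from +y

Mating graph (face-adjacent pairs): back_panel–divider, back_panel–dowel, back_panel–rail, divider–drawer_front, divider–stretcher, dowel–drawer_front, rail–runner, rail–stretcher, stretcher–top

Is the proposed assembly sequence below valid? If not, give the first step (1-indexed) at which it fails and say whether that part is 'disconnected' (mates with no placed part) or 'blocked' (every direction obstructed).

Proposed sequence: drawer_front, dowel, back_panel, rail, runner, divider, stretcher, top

1. drawer_front@(0, 1) [+y clear] — {drawer_front}
2. dowel@(0, 0) [-x clear] — {dowel, drawer_front}
3. back_panel@(1, 0) [+x clear] — {back_panel, dowel, drawer_front}
4. rail@(2, 0) [-y clear] — {back_panel, dowel, drawer_front, rail}
5. runner@(2, -1) [-x clear] — {back_panel, dowel, drawer_front, rail, runner}
6. divider@(1, 1) [+x clear] — {back_panel, divider, dowel, drawer_front, rail, runner}
7. stretcher@(2, 1) [+x clear] — {back_panel, divider, dowel, drawer_front, rail, runner, stretcher}
8. top@(3, 1) [+y clear] — {back_panel, divider, dowel, drawer_front, rail, runner, stretcher, top}

Valid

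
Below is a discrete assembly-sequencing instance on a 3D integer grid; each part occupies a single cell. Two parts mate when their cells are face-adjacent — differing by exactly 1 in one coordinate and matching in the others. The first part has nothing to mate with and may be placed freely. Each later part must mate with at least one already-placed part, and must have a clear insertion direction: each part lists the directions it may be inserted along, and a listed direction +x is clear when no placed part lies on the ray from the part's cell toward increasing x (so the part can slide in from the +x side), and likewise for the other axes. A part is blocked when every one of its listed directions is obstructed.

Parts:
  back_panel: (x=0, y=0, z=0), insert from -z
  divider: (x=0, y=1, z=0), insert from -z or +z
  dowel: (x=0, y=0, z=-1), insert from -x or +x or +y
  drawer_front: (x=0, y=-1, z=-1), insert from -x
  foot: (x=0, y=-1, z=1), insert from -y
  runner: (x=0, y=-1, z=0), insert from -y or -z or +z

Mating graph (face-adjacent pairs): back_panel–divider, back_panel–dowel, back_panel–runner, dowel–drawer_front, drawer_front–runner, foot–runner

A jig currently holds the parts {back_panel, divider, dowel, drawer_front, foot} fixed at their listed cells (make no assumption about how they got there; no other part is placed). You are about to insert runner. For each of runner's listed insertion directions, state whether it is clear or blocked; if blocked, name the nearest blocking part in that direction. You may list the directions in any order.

+z: blocked by foot; -y: clear; -z: blocked by drawer_front

-y: ray from runner(0, -1, 0) has no placed part ⇒ clear
-z: nearest on ray is drawer_front@(0, -1, -1) ⇒ blocked
+z: nearest on ray is foot@(0, -1, 1) ⇒ blocked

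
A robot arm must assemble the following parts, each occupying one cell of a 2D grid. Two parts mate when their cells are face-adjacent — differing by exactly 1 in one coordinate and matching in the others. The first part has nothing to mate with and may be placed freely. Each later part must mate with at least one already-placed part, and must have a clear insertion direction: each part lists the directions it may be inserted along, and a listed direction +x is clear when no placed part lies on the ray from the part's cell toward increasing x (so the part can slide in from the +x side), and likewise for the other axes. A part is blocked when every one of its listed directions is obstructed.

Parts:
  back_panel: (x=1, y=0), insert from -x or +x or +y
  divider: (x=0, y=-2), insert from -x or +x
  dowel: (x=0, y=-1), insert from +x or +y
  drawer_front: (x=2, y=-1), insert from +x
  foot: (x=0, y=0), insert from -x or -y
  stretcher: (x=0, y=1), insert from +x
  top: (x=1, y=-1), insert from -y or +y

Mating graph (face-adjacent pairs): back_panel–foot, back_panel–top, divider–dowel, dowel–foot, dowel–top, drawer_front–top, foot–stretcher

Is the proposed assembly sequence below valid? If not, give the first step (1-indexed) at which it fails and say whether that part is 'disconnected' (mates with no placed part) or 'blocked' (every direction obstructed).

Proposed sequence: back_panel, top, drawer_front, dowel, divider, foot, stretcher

Valid

1. back_panel@(1, 0) [-x clear] — {back_panel}
2. top@(1, -1) [-y clear] — {back_panel, top}
3. drawer_front@(2, -1) [+x clear] — {back_panel, drawer_front, top}
4. dowel@(0, -1) [+y clear] — {back_panel, dowel, drawer_front, top}
5. divider@(0, -2) [-x clear] — {back_panel, divider, dowel, drawer_front, top}
6. foot@(0, 0) [-x clear] — {back_panel, divider, dowel, drawer_front, foot, top}
7. stretcher@(0, 1) [+x clear] — {back_panel, divider, dowel, drawer_front, foot, stretcher, top}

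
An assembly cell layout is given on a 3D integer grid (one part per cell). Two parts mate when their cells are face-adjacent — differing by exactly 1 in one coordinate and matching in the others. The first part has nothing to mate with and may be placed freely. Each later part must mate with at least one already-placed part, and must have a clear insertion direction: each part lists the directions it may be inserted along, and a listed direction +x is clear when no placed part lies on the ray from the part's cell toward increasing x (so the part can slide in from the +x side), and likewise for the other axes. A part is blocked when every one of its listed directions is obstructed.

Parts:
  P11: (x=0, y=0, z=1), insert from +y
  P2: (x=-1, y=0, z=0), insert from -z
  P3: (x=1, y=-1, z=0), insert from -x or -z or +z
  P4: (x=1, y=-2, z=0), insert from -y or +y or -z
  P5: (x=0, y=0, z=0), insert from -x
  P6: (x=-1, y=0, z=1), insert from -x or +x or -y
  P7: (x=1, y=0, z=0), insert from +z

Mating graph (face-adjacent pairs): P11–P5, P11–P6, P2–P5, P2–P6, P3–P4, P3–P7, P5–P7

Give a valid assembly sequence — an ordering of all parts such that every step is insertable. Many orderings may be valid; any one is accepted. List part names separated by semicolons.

P3; P4; P7; P5; P2; P6; P11

1. P3@(1, -1, 0) [-x clear] — {P3}
2. P4@(1, -2, 0) [-y clear] — {P3, P4}
3. P7@(1, 0, 0) [+z clear] — {P3, P4, P7}
4. P5@(0, 0, 0) [-x clear] — {P3, P4, P5, P7}
5. P2@(-1, 0, 0) [-z clear] — {P2, P3, P4, P5, P7}
6. P6@(-1, 0, 1) [-x clear] — {P2, P3, P4, P5, P6, P7}
7. P11@(0, 0, 1) [+y clear] — {P11, P2, P3, P4, P5, P6, P7}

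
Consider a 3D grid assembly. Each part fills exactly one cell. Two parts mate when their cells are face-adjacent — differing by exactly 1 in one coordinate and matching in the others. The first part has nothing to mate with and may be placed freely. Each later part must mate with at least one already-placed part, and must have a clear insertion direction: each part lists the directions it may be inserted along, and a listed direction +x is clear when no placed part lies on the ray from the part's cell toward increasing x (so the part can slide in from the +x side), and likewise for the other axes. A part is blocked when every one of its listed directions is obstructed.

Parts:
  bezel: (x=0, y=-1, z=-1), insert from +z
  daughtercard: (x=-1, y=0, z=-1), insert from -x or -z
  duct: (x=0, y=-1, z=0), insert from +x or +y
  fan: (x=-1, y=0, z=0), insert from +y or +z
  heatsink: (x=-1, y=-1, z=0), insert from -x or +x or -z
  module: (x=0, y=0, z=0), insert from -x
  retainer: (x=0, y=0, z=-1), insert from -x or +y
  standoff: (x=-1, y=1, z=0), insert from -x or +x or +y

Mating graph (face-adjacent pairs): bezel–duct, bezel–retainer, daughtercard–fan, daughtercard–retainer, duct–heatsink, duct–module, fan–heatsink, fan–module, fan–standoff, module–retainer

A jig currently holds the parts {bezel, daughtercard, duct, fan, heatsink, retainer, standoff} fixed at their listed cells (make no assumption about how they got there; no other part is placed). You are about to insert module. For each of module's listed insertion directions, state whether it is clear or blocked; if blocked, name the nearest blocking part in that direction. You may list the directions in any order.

-x: nearest on ray is fan@(-1, 0, 0) ⇒ blocked

-x: blocked by fan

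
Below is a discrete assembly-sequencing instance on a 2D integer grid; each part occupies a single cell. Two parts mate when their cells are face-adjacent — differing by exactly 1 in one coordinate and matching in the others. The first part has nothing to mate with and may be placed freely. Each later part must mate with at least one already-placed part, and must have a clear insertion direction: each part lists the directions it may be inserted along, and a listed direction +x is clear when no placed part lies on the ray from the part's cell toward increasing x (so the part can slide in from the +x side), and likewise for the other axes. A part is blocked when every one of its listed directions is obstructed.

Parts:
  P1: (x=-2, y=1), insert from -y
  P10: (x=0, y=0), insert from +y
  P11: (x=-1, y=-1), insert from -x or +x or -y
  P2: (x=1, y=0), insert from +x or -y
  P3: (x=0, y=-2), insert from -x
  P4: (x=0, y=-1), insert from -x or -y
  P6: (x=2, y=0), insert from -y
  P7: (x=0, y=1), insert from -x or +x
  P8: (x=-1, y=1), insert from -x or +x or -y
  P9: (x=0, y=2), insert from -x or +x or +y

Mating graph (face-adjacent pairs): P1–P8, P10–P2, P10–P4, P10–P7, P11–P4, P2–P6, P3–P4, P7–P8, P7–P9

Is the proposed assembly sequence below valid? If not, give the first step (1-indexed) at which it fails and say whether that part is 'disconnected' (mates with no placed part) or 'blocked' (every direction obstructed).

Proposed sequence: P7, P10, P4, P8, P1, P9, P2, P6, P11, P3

1. P7@(0, 1) [-x clear] — {P7}
2. P10@(0, 0) — +y all obstructed ⇒ blocked

Invalid at step 2 (blocked)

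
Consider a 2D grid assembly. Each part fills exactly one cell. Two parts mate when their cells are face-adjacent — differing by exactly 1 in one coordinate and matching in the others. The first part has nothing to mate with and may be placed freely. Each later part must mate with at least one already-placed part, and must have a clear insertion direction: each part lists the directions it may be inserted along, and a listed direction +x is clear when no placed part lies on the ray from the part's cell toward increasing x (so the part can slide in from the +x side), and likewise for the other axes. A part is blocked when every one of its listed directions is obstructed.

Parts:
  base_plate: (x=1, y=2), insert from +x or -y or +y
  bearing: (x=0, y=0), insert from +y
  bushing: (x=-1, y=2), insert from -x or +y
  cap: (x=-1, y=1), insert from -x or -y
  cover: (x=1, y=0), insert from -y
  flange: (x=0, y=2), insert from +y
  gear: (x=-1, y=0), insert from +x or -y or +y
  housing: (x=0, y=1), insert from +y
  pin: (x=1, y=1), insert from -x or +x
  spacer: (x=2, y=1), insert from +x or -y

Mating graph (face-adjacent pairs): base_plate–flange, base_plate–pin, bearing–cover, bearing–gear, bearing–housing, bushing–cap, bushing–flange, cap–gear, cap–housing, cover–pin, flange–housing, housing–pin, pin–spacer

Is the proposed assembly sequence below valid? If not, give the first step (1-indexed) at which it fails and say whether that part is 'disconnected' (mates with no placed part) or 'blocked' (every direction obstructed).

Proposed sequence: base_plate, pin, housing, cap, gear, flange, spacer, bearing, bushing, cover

Invalid at step 8 (blocked)

1. base_plate@(1, 2) [+x clear] — {base_plate}
2. pin@(1, 1) [-x clear] — {base_plate, pin}
3. housing@(0, 1) [+y clear] — {base_plate, housing, pin}
4. cap@(-1, 1) [-x clear] — {base_plate, cap, housing, pin}
5. gear@(-1, 0) [+x clear] — {base_plate, cap, gear, housing, pin}
6. flange@(0, 2) [+y clear] — {base_plate, cap, flange, gear, housing, pin}
7. spacer@(2, 1) [+x clear] — {base_plate, cap, flange, gear, housing, pin, spacer}
8. bearing@(0, 0) — +y all obstructed ⇒ blocked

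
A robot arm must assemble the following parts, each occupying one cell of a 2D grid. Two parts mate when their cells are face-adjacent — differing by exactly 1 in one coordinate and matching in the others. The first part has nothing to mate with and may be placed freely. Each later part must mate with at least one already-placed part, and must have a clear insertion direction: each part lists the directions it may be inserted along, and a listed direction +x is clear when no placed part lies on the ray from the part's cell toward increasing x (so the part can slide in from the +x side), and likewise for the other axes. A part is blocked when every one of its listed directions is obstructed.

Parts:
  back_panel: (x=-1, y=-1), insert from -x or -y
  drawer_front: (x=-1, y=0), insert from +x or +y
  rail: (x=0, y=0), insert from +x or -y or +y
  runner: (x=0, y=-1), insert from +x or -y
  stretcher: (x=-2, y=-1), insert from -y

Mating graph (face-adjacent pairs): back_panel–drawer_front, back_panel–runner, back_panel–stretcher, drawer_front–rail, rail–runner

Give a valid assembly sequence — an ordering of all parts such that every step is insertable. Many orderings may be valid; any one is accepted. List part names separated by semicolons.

1. runner@(0, -1) [+x clear] — {runner}
2. back_panel@(-1, -1) [-x clear] — {back_panel, runner}
3. rail@(0, 0) [+x clear] — {back_panel, rail, runner}
4. stretcher@(-2, -1) [-y clear] — {back_panel, rail, runner, stretcher}
5. drawer_front@(-1, 0) [+y clear] — {back_panel, drawer_front, rail, runner, stretcher}

runner; back_panel; rail; stretcher; drawer_front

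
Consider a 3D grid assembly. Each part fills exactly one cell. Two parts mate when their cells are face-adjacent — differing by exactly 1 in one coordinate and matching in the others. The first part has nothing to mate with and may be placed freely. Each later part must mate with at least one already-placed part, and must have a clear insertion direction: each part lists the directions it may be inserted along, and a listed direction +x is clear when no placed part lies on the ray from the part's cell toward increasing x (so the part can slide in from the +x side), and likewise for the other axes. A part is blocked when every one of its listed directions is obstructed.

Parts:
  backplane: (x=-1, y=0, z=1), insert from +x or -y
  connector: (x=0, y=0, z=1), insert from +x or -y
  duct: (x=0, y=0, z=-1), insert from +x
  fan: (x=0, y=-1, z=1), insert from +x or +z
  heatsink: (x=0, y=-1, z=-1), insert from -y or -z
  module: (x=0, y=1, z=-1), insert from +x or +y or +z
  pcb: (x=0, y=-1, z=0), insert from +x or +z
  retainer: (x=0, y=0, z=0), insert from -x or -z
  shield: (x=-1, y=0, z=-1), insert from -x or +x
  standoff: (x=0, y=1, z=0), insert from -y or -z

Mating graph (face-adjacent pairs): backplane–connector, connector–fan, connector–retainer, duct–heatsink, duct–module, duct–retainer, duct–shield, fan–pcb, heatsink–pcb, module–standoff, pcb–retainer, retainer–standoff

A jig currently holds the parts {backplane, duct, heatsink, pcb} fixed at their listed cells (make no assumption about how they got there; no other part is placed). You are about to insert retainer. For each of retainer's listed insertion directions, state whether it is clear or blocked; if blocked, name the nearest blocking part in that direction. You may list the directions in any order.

-x: ray from retainer(0, 0, 0) has no placed part ⇒ clear
-z: nearest on ray is duct@(0, 0, -1) ⇒ blocked

-x: clear; -z: blocked by duct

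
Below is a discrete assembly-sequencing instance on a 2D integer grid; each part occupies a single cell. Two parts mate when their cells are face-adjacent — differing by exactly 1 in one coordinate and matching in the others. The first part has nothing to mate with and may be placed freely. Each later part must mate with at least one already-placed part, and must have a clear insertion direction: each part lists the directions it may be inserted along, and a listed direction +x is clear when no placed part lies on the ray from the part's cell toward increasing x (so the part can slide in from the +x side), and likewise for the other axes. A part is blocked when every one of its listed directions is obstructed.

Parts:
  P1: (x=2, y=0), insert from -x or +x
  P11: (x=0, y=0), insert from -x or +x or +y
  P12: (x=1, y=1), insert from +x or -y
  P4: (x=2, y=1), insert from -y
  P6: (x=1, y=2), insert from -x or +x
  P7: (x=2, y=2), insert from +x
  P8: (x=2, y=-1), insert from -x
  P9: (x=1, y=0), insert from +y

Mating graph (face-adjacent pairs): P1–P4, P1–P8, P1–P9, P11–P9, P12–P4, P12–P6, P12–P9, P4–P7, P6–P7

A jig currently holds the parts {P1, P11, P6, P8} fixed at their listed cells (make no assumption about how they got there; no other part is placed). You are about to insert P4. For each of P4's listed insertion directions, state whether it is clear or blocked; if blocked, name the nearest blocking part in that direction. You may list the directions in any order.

-y: blocked by P1

-y: nearest on ray is P1@(2, 0) ⇒ blocked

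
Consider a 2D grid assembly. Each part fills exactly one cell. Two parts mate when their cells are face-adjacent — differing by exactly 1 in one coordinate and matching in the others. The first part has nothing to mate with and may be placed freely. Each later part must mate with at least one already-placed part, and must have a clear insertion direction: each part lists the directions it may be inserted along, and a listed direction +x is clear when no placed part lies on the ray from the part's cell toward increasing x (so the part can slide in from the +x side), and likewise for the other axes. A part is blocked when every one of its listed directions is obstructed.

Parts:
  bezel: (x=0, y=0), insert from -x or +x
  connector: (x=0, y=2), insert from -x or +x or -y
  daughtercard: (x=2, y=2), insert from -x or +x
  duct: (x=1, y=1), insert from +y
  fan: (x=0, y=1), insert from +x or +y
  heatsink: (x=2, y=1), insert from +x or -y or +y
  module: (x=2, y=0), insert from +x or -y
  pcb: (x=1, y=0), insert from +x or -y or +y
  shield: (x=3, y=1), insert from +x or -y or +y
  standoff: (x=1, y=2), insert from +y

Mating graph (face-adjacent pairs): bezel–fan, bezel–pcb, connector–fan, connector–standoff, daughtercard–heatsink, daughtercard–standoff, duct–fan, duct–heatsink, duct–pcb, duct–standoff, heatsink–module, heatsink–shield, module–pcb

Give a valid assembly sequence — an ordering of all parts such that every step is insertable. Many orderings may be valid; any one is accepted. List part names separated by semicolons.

fan; bezel; pcb; connector; module; heatsink; daughtercard; duct; standoff; shield

1. fan@(0, 1) [+x clear] — {fan}
2. bezel@(0, 0) [-x clear] — {bezel, fan}
3. pcb@(1, 0) [+x clear] — {bezel, fan, pcb}
4. connector@(0, 2) [-x clear] — {bezel, connector, fan, pcb}
5. module@(2, 0) [+x clear] — {bezel, connector, fan, module, pcb}
6. heatsink@(2, 1) [+x clear] — {bezel, connector, fan, heatsink, module, pcb}
7. daughtercard@(2, 2) [+x clear] — {bezel, connector, daughtercard, fan, heatsink, module, pcb}
8. duct@(1, 1) [+y clear] — {bezel, connector, daughtercard, duct, fan, heatsink, module, pcb}
9. standoff@(1, 2) [+y clear] — {bezel, connector, daughtercard, duct, fan, heatsink, module, pcb, standoff}
10. shield@(3, 1) [+x clear] — {bezel, connector, daughtercard, duct, fan, heatsink, module, pcb, shield, standoff}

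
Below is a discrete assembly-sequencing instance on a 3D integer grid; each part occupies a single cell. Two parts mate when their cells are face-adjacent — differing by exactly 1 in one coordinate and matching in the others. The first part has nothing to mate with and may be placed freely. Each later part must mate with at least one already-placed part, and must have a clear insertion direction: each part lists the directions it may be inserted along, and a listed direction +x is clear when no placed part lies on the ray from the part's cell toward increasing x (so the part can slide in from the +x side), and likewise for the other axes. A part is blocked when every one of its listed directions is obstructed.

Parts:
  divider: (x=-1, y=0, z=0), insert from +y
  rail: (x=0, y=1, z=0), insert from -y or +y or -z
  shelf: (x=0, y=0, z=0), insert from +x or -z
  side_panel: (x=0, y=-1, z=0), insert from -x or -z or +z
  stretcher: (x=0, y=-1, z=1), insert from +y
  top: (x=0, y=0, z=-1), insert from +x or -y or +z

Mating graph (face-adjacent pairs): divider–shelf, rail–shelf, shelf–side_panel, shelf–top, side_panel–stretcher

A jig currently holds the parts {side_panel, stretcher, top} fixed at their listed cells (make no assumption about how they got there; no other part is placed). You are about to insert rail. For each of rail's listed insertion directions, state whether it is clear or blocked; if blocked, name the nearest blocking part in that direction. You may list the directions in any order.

-y: nearest on ray is side_panel@(0, -1, 0) ⇒ blocked
+y: ray from rail(0, 1, 0) has no placed part ⇒ clear
-z: ray from rail(0, 1, 0) has no placed part ⇒ clear

+y: clear; -y: blocked by side_panel; -z: clear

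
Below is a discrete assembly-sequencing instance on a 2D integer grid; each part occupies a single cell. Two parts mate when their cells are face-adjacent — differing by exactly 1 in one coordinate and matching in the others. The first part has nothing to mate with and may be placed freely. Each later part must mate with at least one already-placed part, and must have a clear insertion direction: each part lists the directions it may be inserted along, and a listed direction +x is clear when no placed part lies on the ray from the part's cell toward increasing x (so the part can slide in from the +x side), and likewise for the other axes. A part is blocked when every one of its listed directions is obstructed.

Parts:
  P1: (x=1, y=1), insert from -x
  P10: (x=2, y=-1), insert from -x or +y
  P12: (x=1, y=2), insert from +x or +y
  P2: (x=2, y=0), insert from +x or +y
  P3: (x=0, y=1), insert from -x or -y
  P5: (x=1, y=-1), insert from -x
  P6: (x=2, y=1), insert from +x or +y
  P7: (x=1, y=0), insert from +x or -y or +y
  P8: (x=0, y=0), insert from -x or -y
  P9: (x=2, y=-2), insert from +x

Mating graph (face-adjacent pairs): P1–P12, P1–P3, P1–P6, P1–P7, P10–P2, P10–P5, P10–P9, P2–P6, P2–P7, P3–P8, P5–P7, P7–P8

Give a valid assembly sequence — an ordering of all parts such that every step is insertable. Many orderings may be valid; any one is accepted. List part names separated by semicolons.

1. P7@(1, 0) [+x clear] — {P7}
2. P8@(0, 0) [-x clear] — {P7, P8}
3. P2@(2, 0) [+x clear] — {P2, P7, P8}
4. P1@(1, 1) [-x clear] — {P1, P2, P7, P8}
5. P12@(1, 2) [+x clear] — {P1, P12, P2, P7, P8}
6. P10@(2, -1) [-x clear] — {P1, P10, P12, P2, P7, P8}
7. P5@(1, -1) [-x clear] — {P1, P10, P12, P2, P5, P7, P8}
8. P9@(2, -2) [+x clear] — {P1, P10, P12, P2, P5, P7, P8, P9}
9. P3@(0, 1) [-x clear] — {P1, P10, P12, P2, P3, P5, P7, P8, P9}
10. P6@(2, 1) [+x clear] — {P1, P10, P12, P2, P3, P5, P6, P7, P8, P9}

P7; P8; P2; P1; P12; P10; P5; P9; P3; P6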